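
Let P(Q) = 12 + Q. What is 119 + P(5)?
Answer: 136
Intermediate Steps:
119 + P(5) = 119 + (12 + 5) = 119 + 17 = 136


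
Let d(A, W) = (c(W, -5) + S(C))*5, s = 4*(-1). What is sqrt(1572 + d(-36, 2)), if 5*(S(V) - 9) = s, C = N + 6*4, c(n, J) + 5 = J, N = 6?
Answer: sqrt(1563) ≈ 39.535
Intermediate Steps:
c(n, J) = -5 + J
s = -4
C = 30 (C = 6 + 6*4 = 6 + 24 = 30)
S(V) = 41/5 (S(V) = 9 + (1/5)*(-4) = 9 - 4/5 = 41/5)
d(A, W) = -9 (d(A, W) = ((-5 - 5) + 41/5)*5 = (-10 + 41/5)*5 = -9/5*5 = -9)
sqrt(1572 + d(-36, 2)) = sqrt(1572 - 9) = sqrt(1563)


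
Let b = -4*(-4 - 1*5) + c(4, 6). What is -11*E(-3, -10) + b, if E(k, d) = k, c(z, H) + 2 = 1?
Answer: 68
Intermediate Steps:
c(z, H) = -1 (c(z, H) = -2 + 1 = -1)
b = 35 (b = -4*(-4 - 1*5) - 1 = -4*(-4 - 5) - 1 = -4*(-9) - 1 = 36 - 1 = 35)
-11*E(-3, -10) + b = -11*(-3) + 35 = 33 + 35 = 68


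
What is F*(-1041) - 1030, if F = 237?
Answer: -247747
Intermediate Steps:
F*(-1041) - 1030 = 237*(-1041) - 1030 = -246717 - 1030 = -247747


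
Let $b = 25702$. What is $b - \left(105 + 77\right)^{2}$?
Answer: $-7422$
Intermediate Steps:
$b - \left(105 + 77\right)^{2} = 25702 - \left(105 + 77\right)^{2} = 25702 - 182^{2} = 25702 - 33124 = -7422$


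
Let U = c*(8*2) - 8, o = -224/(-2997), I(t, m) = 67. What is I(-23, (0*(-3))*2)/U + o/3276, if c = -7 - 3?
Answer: -7830713/19636344 ≈ -0.39879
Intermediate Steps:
o = 224/2997 (o = -224*(-1/2997) = 224/2997 ≈ 0.074741)
c = -10
U = -168 (U = -80*2 - 8 = -10*16 - 8 = -160 - 8 = -168)
I(-23, (0*(-3))*2)/U + o/3276 = 67/(-168) + (224/2997)/3276 = 67*(-1/168) + (224/2997)*(1/3276) = -67/168 + 8/350649 = -7830713/19636344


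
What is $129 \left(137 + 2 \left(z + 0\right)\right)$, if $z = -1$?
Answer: $17415$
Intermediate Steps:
$129 \left(137 + 2 \left(z + 0\right)\right) = 129 \left(137 + 2 \left(-1 + 0\right)\right) = 129 \left(137 + 2 \left(-1\right)\right) = 129 \left(137 - 2\right) = 129 \cdot 135 = 17415$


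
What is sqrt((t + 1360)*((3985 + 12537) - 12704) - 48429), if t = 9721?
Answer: sqrt(42258829) ≈ 6500.7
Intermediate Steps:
sqrt((t + 1360)*((3985 + 12537) - 12704) - 48429) = sqrt((9721 + 1360)*((3985 + 12537) - 12704) - 48429) = sqrt(11081*(16522 - 12704) - 48429) = sqrt(11081*3818 - 48429) = sqrt(42307258 - 48429) = sqrt(42258829)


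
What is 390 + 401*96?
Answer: 38886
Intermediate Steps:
390 + 401*96 = 390 + 38496 = 38886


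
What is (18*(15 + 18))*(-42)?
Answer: -24948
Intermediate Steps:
(18*(15 + 18))*(-42) = (18*33)*(-42) = 594*(-42) = -24948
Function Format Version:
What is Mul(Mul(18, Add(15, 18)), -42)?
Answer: -24948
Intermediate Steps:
Mul(Mul(18, Add(15, 18)), -42) = Mul(Mul(18, 33), -42) = Mul(594, -42) = -24948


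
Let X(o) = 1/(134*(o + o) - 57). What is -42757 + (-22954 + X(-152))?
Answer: -2680548824/40793 ≈ -65711.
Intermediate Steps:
X(o) = 1/(-57 + 268*o) (X(o) = 1/(134*(2*o) - 57) = 1/(268*o - 57) = 1/(-57 + 268*o))
-42757 + (-22954 + X(-152)) = -42757 + (-22954 + 1/(-57 + 268*(-152))) = -42757 + (-22954 + 1/(-57 - 40736)) = -42757 + (-22954 + 1/(-40793)) = -42757 + (-22954 - 1/40793) = -42757 - 936362523/40793 = -2680548824/40793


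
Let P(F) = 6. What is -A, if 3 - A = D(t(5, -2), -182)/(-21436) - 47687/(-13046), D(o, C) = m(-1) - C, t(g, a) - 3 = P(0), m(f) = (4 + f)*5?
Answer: 90343151/139827028 ≈ 0.64611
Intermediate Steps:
m(f) = 20 + 5*f
t(g, a) = 9 (t(g, a) = 3 + 6 = 9)
D(o, C) = 15 - C (D(o, C) = (20 + 5*(-1)) - C = (20 - 5) - C = 15 - C)
A = -90343151/139827028 (A = 3 - ((15 - 1*(-182))/(-21436) - 47687/(-13046)) = 3 - ((15 + 182)*(-1/21436) - 47687*(-1/13046)) = 3 - (197*(-1/21436) + 47687/13046) = 3 - (-197/21436 + 47687/13046) = 3 - 1*509824235/139827028 = 3 - 509824235/139827028 = -90343151/139827028 ≈ -0.64611)
-A = -1*(-90343151/139827028) = 90343151/139827028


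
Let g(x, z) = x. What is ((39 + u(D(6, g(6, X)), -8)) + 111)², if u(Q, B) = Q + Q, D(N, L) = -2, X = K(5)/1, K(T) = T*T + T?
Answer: 21316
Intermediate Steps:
K(T) = T + T² (K(T) = T² + T = T + T²)
X = 30 (X = (5*(1 + 5))/1 = (5*6)*1 = 30*1 = 30)
u(Q, B) = 2*Q
((39 + u(D(6, g(6, X)), -8)) + 111)² = ((39 + 2*(-2)) + 111)² = ((39 - 4) + 111)² = (35 + 111)² = 146² = 21316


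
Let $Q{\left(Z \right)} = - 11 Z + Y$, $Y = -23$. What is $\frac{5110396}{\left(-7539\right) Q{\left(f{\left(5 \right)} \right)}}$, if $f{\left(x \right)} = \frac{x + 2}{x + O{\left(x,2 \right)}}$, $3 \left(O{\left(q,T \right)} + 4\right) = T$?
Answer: $\frac{12775990}{1304247} \approx 9.7957$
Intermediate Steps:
$O{\left(q,T \right)} = -4 + \frac{T}{3}$
$f{\left(x \right)} = \frac{2 + x}{- \frac{10}{3} + x}$ ($f{\left(x \right)} = \frac{x + 2}{x + \left(-4 + \frac{1}{3} \cdot 2\right)} = \frac{2 + x}{x + \left(-4 + \frac{2}{3}\right)} = \frac{2 + x}{x - \frac{10}{3}} = \frac{2 + x}{- \frac{10}{3} + x}$)
$Q{\left(Z \right)} = -23 - 11 Z$ ($Q{\left(Z \right)} = - 11 Z - 23 = -23 - 11 Z$)
$\frac{5110396}{\left(-7539\right) Q{\left(f{\left(5 \right)} \right)}} = \frac{5110396}{\left(-7539\right) \left(-23 - 11 \frac{3 \left(2 + 5\right)}{-10 + 3 \cdot 5}\right)} = \frac{5110396}{\left(-7539\right) \left(-23 - 11 \cdot 3 \frac{1}{-10 + 15} \cdot 7\right)} = \frac{5110396}{\left(-7539\right) \left(-23 - 11 \cdot 3 \cdot \frac{1}{5} \cdot 7\right)} = \frac{5110396}{\left(-7539\right) \left(-23 - \frac{231}{5}\right)} = \frac{5110396}{\left(-7539\right) \left(- \frac{346}{5}\right)} = \frac{5110396}{\frac{2608494}{5}} = 5110396 \cdot \frac{5}{2608494} = \frac{12775990}{1304247}$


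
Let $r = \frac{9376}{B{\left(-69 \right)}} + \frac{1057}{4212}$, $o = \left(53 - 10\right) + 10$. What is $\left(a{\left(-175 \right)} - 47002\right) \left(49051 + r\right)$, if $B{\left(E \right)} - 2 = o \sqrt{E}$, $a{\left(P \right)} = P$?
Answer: $\frac{3629 \left(- 10950005057 \sqrt{69} + 452699450 i\right)}{324 \left(- 2 i + 53 \sqrt{69}\right)} \approx -2.3141 \cdot 10^{9} + 1.0047 \cdot 10^{6} i$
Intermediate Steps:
$o = 53$ ($o = 43 + 10 = 53$)
$B{\left(E \right)} = 2 + 53 \sqrt{E}$
$r = \frac{1057}{4212} + \frac{9376}{2 + 53 i \sqrt{69}}$ ($r = \frac{9376}{2 + 53 \sqrt{-69}} + \frac{1057}{4212} = \frac{9376}{2 + 53 i \sqrt{69}} + 1057 \cdot \frac{1}{4212} = \frac{9376}{2 + 53 i \sqrt{69}} + \frac{1057}{4212} = \frac{1057}{4212} + \frac{9376}{2 + 53 i \sqrt{69}} \approx 0.3477 - 21.297 i$)
$\left(a{\left(-175 \right)} - 47002\right) \left(49051 + r\right) = \left(-175 - 47002\right) \left(49051 + \left(\frac{283856449}{816390900} - \frac{496928 i \sqrt{69}}{193825}\right)\right) = - 47177 \left(\frac{40045073892349}{816390900} - \frac{496928 i \sqrt{69}}{193825}\right) = - \frac{145323573155334521}{62799300} + \frac{23443572256 i \sqrt{69}}{193825}$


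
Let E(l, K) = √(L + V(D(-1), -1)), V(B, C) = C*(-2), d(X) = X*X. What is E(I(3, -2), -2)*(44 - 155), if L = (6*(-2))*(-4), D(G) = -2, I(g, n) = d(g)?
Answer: -555*√2 ≈ -784.89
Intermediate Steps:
d(X) = X²
I(g, n) = g²
V(B, C) = -2*C
L = 48 (L = -12*(-4) = 48)
E(l, K) = 5*√2 (E(l, K) = √(48 - 2*(-1)) = √(48 + 2) = √50 = 5*√2)
E(I(3, -2), -2)*(44 - 155) = (5*√2)*(44 - 155) = (5*√2)*(-111) = -555*√2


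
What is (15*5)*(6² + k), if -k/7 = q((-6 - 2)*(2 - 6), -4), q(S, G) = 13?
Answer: -4125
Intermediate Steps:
k = -91 (k = -7*13 = -91)
(15*5)*(6² + k) = (15*5)*(6² - 91) = 75*(36 - 91) = 75*(-55) = -4125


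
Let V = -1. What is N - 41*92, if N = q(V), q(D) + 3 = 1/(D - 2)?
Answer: -11326/3 ≈ -3775.3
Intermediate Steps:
q(D) = -3 + 1/(-2 + D) (q(D) = -3 + 1/(D - 2) = -3 + 1/(-2 + D))
N = -10/3 (N = (7 - 3*(-1))/(-2 - 1) = (7 + 3)/(-3) = -⅓*10 = -10/3 ≈ -3.3333)
N - 41*92 = -10/3 - 41*92 = -10/3 - 3772 = -11326/3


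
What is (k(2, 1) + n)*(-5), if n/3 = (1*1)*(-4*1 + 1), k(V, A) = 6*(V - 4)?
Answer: 105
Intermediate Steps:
k(V, A) = -24 + 6*V (k(V, A) = 6*(-4 + V) = -24 + 6*V)
n = -9 (n = 3*((1*1)*(-4*1 + 1)) = 3*(1*(-4 + 1)) = 3*(1*(-3)) = 3*(-3) = -9)
(k(2, 1) + n)*(-5) = ((-24 + 6*2) - 9)*(-5) = ((-24 + 12) - 9)*(-5) = (-12 - 9)*(-5) = -21*(-5) = 105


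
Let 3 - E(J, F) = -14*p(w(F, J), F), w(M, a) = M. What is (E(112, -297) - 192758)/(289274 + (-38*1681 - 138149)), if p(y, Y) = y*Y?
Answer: 1042171/87247 ≈ 11.945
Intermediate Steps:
p(y, Y) = Y*y
E(J, F) = 3 + 14*F² (E(J, F) = 3 - (-14)*F*F = 3 - (-14)*F² = 3 + 14*F²)
(E(112, -297) - 192758)/(289274 + (-38*1681 - 138149)) = ((3 + 14*(-297)²) - 192758)/(289274 + (-38*1681 - 138149)) = ((3 + 14*88209) - 192758)/(289274 + (-63878 - 138149)) = ((3 + 1234926) - 192758)/(289274 - 202027) = (1234929 - 192758)/87247 = 1042171*(1/87247) = 1042171/87247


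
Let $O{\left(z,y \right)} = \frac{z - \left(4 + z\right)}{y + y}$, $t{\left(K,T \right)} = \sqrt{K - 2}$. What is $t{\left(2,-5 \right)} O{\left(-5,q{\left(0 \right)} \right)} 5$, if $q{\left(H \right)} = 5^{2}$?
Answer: $0$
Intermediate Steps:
$t{\left(K,T \right)} = \sqrt{-2 + K}$
$q{\left(H \right)} = 25$
$O{\left(z,y \right)} = - \frac{2}{y}$ ($O{\left(z,y \right)} = \frac{z - \left(4 + z\right)}{2 y} = - 4 \frac{1}{2 y} = - \frac{2}{y}$)
$t{\left(2,-5 \right)} O{\left(-5,q{\left(0 \right)} \right)} 5 = \sqrt{-2 + 2} \left(- \frac{2}{25}\right) 5 = \sqrt{0} \left(\left(-2\right) \frac{1}{25}\right) 5 = 0 \left(- \frac{2}{25}\right) 5 = 0 \cdot 5 = 0$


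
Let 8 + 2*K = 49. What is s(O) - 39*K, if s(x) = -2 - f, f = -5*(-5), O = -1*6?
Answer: -1653/2 ≈ -826.50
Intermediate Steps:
K = 41/2 (K = -4 + (1/2)*49 = -4 + 49/2 = 41/2 ≈ 20.500)
O = -6
f = 25
s(x) = -27 (s(x) = -2 - 1*25 = -2 - 25 = -27)
s(O) - 39*K = -27 - 39*41/2 = -27 - 1599/2 = -1653/2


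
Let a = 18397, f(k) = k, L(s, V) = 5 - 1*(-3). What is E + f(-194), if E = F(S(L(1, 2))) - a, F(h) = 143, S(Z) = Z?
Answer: -18448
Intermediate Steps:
L(s, V) = 8 (L(s, V) = 5 + 3 = 8)
E = -18254 (E = 143 - 1*18397 = 143 - 18397 = -18254)
E + f(-194) = -18254 - 194 = -18448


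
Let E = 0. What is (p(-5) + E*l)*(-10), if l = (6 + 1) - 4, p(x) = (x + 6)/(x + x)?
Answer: 1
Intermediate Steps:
p(x) = (6 + x)/(2*x) (p(x) = (6 + x)/((2*x)) = (6 + x)*(1/(2*x)) = (6 + x)/(2*x))
l = 3 (l = 7 - 4 = 3)
(p(-5) + E*l)*(-10) = ((½)*(6 - 5)/(-5) + 0*3)*(-10) = ((½)*(-⅕)*1 + 0)*(-10) = (-⅒ + 0)*(-10) = -⅒*(-10) = 1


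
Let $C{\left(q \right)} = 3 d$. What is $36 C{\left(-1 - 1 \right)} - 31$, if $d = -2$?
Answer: $-247$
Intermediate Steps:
$C{\left(q \right)} = -6$ ($C{\left(q \right)} = 3 \left(-2\right) = -6$)
$36 C{\left(-1 - 1 \right)} - 31 = 36 \left(-6\right) - 31 = -216 - 31 = -247$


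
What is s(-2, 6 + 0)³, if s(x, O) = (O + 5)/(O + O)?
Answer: 1331/1728 ≈ 0.77025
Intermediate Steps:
s(x, O) = (5 + O)/(2*O) (s(x, O) = (5 + O)/((2*O)) = (5 + O)*(1/(2*O)) = (5 + O)/(2*O))
s(-2, 6 + 0)³ = ((5 + (6 + 0))/(2*(6 + 0)))³ = ((½)*(5 + 6)/6)³ = ((½)*(⅙)*11)³ = (11/12)³ = 1331/1728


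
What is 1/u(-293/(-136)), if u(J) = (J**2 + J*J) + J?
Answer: 9248/105773 ≈ 0.087433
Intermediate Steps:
u(J) = J + 2*J**2 (u(J) = (J**2 + J**2) + J = 2*J**2 + J = J + 2*J**2)
1/u(-293/(-136)) = 1/((-293/(-136))*(1 + 2*(-293/(-136)))) = 1/((-293*(-1/136))*(1 + 2*(-293*(-1/136)))) = 1/(293*(1 + 2*(293/136))/136) = 1/(293*(1 + 293/68)/136) = 1/((293/136)*(361/68)) = 1/(105773/9248) = 9248/105773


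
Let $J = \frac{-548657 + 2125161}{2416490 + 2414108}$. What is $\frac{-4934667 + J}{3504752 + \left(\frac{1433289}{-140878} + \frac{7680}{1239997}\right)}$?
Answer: $- \frac{109581927400317646433434}{77828228412390433555819} \approx -1.408$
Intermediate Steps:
$J = \frac{788252}{2415299}$ ($J = \frac{1576504}{4830598} = 1576504 \cdot \frac{1}{4830598} = \frac{788252}{2415299} \approx 0.32636$)
$\frac{-4934667 + J}{3504752 + \left(\frac{1433289}{-140878} + \frac{7680}{1239997}\right)} = \frac{-4934667 + \frac{788252}{2415299}}{3504752 + \left(\frac{1433289}{-140878} + \frac{7680}{1239997}\right)} = - \frac{11918695482181}{2415299 \left(3504752 + \left(1433289 \left(- \frac{1}{140878}\right) + 7680 \cdot \frac{1}{1239997}\right)\right)} = - \frac{11918695482181}{2415299 \left(3504752 + \left(- \frac{1433289}{140878} + \frac{7680}{1239997}\right)\right)} = - \frac{11918695482181}{2415299 \left(3504752 - \frac{1776192117093}{174688297366}\right)} = - \frac{11918695482181}{2415299 \cdot \frac{612237383377966139}{174688297366}} = \left(- \frac{11918695482181}{2415299}\right) \frac{174688297366}{612237383377966139} = - \frac{109581927400317646433434}{77828228412390433555819}$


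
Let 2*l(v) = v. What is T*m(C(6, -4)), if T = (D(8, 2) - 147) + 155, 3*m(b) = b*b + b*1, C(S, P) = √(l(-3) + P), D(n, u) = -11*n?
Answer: 440/3 - 40*I*√22/3 ≈ 146.67 - 62.539*I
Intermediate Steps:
l(v) = v/2
C(S, P) = √(-3/2 + P) (C(S, P) = √((½)*(-3) + P) = √(-3/2 + P))
m(b) = b/3 + b²/3 (m(b) = (b*b + b*1)/3 = (b² + b)/3 = (b + b²)/3 = b/3 + b²/3)
T = -80 (T = (-11*8 - 147) + 155 = (-88 - 147) + 155 = -235 + 155 = -80)
T*m(C(6, -4)) = -80*√(-6 + 4*(-4))/2*(1 + √(-6 + 4*(-4))/2)/3 = -80*√(-6 - 16)/2*(1 + √(-6 - 16)/2)/3 = -80*√(-22)/2*(1 + √(-22)/2)/3 = -80*(I*√22)/2*(1 + (I*√22)/2)/3 = -80*I*√22/2*(1 + I*√22/2)/3 = -40*I*√22*(1 + I*√22/2)/3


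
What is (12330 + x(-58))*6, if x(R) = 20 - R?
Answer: 74448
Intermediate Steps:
(12330 + x(-58))*6 = (12330 + (20 - 1*(-58)))*6 = (12330 + (20 + 58))*6 = (12330 + 78)*6 = 12408*6 = 74448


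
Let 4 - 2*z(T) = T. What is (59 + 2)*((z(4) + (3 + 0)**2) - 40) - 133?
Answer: -2024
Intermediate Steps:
z(T) = 2 - T/2
(59 + 2)*((z(4) + (3 + 0)**2) - 40) - 133 = (59 + 2)*(((2 - 1/2*4) + (3 + 0)**2) - 40) - 133 = 61*(((2 - 2) + 3**2) - 40) - 133 = 61*((0 + 9) - 40) - 133 = 61*(9 - 40) - 133 = 61*(-31) - 133 = -1891 - 133 = -2024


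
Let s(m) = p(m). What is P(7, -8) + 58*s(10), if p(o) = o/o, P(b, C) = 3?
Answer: 61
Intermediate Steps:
p(o) = 1
s(m) = 1
P(7, -8) + 58*s(10) = 3 + 58*1 = 3 + 58 = 61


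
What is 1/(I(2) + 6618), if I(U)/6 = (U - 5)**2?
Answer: 1/6672 ≈ 0.00014988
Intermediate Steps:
I(U) = 6*(-5 + U)**2 (I(U) = 6*(U - 5)**2 = 6*(-5 + U)**2)
1/(I(2) + 6618) = 1/(6*(-5 + 2)**2 + 6618) = 1/(6*(-3)**2 + 6618) = 1/(6*9 + 6618) = 1/(54 + 6618) = 1/6672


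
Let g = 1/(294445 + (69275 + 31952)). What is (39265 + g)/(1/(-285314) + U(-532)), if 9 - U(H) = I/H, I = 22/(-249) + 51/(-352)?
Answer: 12918070867001014948464/2960828446963600991 ≈ 4363.0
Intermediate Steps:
I = -20443/87648 (I = 22*(-1/249) + 51*(-1/352) = -22/249 - 51/352 = -20443/87648 ≈ -0.23324)
g = 1/395672 (g = 1/(294445 + 101227) = 1/395672 ≈ 2.5273e-6)
U(H) = 9 + 20443/(87648*H) (U(H) = 9 - (-20443)/(87648*H) = 9 + 20443/(87648*H))
(39265 + g)/(1/(-285314) + U(-532)) = (39265 + 1/395672)/(1/(-285314) + (9 + (20443/87648)/(-532))) = 15536061081/(395672*(-1/285314 + (9 + (20443/87648)*(-1/532)))) = 15536061081/(395672*(-1/285314 + (9 - 20443/46628736))) = 15536061081/(395672*(-1/285314 + 419638181/46628736)) = 15536061081/(395672*(59864300672549/6651915591552)) = (15536061081/395672)*(6651915591552/59864300672549) = 12918070867001014948464/2960828446963600991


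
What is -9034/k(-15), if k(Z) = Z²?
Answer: -9034/225 ≈ -40.151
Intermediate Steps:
-9034/k(-15) = -9034/((-15)²) = -9034/225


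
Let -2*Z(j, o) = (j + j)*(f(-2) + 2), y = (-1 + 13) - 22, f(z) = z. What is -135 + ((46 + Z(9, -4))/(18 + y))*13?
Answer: -241/4 ≈ -60.250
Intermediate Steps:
y = -10 (y = 12 - 22 = -10)
Z(j, o) = 0 (Z(j, o) = -(j + j)*(-2 + 2)/2 = -2*j*0/2 = -1/2*0 = 0)
-135 + ((46 + Z(9, -4))/(18 + y))*13 = -135 + ((46 + 0)/(18 - 10))*13 = -135 + (46/8)*13 = -135 + (46*(1/8))*13 = -135 + (23/4)*13 = -135 + 299/4 = -241/4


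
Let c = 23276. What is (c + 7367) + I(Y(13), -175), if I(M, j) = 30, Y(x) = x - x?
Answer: 30673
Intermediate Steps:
Y(x) = 0
(c + 7367) + I(Y(13), -175) = (23276 + 7367) + 30 = 30643 + 30 = 30673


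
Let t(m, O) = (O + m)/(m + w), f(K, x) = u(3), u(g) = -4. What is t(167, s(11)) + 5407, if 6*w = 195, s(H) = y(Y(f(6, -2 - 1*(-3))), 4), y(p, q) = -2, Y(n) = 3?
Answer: 719241/133 ≈ 5407.8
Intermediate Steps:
f(K, x) = -4
s(H) = -2
w = 65/2 (w = (⅙)*195 = 65/2 ≈ 32.500)
t(m, O) = (O + m)/(65/2 + m) (t(m, O) = (O + m)/(m + 65/2) = (O + m)/(65/2 + m))
t(167, s(11)) + 5407 = 2*(-2 + 167)/(65 + 2*167) + 5407 = 2*165/(65 + 334) + 5407 = 2*165/399 + 5407 = 2*(1/399)*165 + 5407 = 110/133 + 5407 = 719241/133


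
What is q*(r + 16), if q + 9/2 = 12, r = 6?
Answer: 165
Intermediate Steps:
q = 15/2 (q = -9/2 + 12 = 15/2 ≈ 7.5000)
q*(r + 16) = 15*(6 + 16)/2 = (15/2)*22 = 165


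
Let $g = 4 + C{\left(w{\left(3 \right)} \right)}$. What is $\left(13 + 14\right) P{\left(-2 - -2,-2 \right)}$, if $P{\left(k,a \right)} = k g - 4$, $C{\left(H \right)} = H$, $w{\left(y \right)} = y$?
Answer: $-108$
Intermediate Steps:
$g = 7$ ($g = 4 + 3 = 7$)
$P{\left(k,a \right)} = -4 + 7 k$ ($P{\left(k,a \right)} = k 7 - 4 = 7 k - 4 = -4 + 7 k$)
$\left(13 + 14\right) P{\left(-2 - -2,-2 \right)} = \left(13 + 14\right) \left(-4 + 7 \left(-2 - -2\right)\right) = 27 \left(-4 + 7 \left(-2 + 2\right)\right) = 27 \left(-4 + 7 \cdot 0\right) = 27 \left(-4 + 0\right) = 27 \left(-4\right) = -108$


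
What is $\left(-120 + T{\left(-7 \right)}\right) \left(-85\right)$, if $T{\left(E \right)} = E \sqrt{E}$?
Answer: $10200 + 595 i \sqrt{7} \approx 10200.0 + 1574.2 i$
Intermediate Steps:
$T{\left(E \right)} = E^{\frac{3}{2}}$
$\left(-120 + T{\left(-7 \right)}\right) \left(-85\right) = \left(-120 + \left(-7\right)^{\frac{3}{2}}\right) \left(-85\right) = \left(-120 - 7 i \sqrt{7}\right) \left(-85\right) = 10200 + 595 i \sqrt{7}$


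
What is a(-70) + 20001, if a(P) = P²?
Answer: 24901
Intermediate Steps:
a(-70) + 20001 = (-70)² + 20001 = 4900 + 20001 = 24901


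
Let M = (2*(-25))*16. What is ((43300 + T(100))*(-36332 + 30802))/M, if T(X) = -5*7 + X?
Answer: 4796169/16 ≈ 2.9976e+5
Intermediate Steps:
T(X) = -35 + X
M = -800 (M = -50*16 = -800)
((43300 + T(100))*(-36332 + 30802))/M = ((43300 + (-35 + 100))*(-36332 + 30802))/(-800) = ((43300 + 65)*(-5530))*(-1/800) = (43365*(-5530))*(-1/800) = -239808450*(-1/800) = 4796169/16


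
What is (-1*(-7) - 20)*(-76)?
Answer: 988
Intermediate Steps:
(-1*(-7) - 20)*(-76) = (7 - 20)*(-76) = -13*(-76) = 988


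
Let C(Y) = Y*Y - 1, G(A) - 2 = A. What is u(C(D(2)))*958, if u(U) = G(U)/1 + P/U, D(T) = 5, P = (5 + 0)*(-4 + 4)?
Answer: 24908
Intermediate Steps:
G(A) = 2 + A
P = 0 (P = 5*0 = 0)
C(Y) = -1 + Y**2 (C(Y) = Y**2 - 1 = -1 + Y**2)
u(U) = 2 + U (u(U) = (2 + U)/1 + 0/U = (2 + U)*1 + 0 = (2 + U) + 0 = 2 + U)
u(C(D(2)))*958 = (2 + (-1 + 5**2))*958 = (2 + (-1 + 25))*958 = (2 + 24)*958 = 26*958 = 24908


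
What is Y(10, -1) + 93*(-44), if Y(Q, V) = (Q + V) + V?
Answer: -4084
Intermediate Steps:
Y(Q, V) = Q + 2*V
Y(10, -1) + 93*(-44) = (10 + 2*(-1)) + 93*(-44) = (10 - 2) - 4092 = 8 - 4092 = -4084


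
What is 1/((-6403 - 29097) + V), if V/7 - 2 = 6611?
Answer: 1/10791 ≈ 9.2670e-5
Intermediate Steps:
V = 46291 (V = 14 + 7*6611 = 14 + 46277 = 46291)
1/((-6403 - 29097) + V) = 1/((-6403 - 29097) + 46291) = 1/(-35500 + 46291) = 1/10791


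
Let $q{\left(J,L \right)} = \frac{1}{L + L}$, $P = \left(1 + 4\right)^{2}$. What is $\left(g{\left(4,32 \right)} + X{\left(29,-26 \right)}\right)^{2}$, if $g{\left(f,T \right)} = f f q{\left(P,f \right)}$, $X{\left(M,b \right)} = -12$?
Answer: $100$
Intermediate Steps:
$P = 25$ ($P = 5^{2} = 25$)
$q{\left(J,L \right)} = \frac{1}{2 L}$
$g{\left(f,T \right)} = \frac{f}{2}$ ($g{\left(f,T \right)} = f f \frac{1}{2 f} = f^{2} \frac{1}{2 f} = \frac{f}{2}$)
$\left(g{\left(4,32 \right)} + X{\left(29,-26 \right)}\right)^{2} = \left(\frac{1}{2} \cdot 4 - 12\right)^{2} = \left(2 - 12\right)^{2} = \left(-10\right)^{2} = 100$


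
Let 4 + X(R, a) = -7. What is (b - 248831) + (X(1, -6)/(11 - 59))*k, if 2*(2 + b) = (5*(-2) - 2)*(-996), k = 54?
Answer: -1942757/8 ≈ -2.4284e+5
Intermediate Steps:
X(R, a) = -11 (X(R, a) = -4 - 7 = -11)
b = 5974 (b = -2 + ((5*(-2) - 2)*(-996))/2 = -2 + ((-10 - 2)*(-996))/2 = -2 + (-12*(-996))/2 = -2 + (½)*11952 = -2 + 5976 = 5974)
(b - 248831) + (X(1, -6)/(11 - 59))*k = (5974 - 248831) + (-11/(11 - 59))*54 = -242857 + (-11/(-48))*54 = -242857 - 1/48*(-11)*54 = -242857 + (11/48)*54 = -242857 + 99/8 = -1942757/8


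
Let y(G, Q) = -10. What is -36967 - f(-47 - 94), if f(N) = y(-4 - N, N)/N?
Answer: -5212357/141 ≈ -36967.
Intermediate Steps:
f(N) = -10/N
-36967 - f(-47 - 94) = -36967 - (-10)/(-47 - 94) = -36967 - (-10)/(-141) = -36967 - (-10)*(-1)/141 = -36967 - 1*10/141 = -36967 - 10/141 = -5212357/141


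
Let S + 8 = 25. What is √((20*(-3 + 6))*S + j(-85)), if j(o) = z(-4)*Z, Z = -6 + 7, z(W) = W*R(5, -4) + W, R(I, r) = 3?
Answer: 2*√251 ≈ 31.686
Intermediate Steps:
S = 17 (S = -8 + 25 = 17)
z(W) = 4*W (z(W) = W*3 + W = 3*W + W = 4*W)
Z = 1
j(o) = -16 (j(o) = (4*(-4))*1 = -16*1 = -16)
√((20*(-3 + 6))*S + j(-85)) = √((20*(-3 + 6))*17 - 16) = √((20*3)*17 - 16) = √(60*17 - 16) = √(1020 - 16) = √1004 = 2*√251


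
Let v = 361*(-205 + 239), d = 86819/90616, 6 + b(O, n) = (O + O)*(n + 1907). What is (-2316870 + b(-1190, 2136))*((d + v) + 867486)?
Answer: -118974912725097558/11327 ≈ -1.0504e+13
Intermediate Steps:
b(O, n) = -6 + 2*O*(1907 + n) (b(O, n) = -6 + (O + O)*(n + 1907) = -6 + (2*O)*(1907 + n) = -6 + 2*O*(1907 + n))
d = 86819/90616 (d = 86819*(1/90616) = 86819/90616 ≈ 0.95810)
v = 12274 (v = 361*34 = 12274)
(-2316870 + b(-1190, 2136))*((d + v) + 867486) = (-2316870 + (-6 + 3814*(-1190) + 2*(-1190)*2136))*((86819/90616 + 12274) + 867486) = (-2316870 + (-6 - 4538660 - 5083680))*(1112307603/90616 + 867486) = (-2316870 - 9622346)*(79720418979/90616) = -11939216*79720418979/90616 = -118974912725097558/11327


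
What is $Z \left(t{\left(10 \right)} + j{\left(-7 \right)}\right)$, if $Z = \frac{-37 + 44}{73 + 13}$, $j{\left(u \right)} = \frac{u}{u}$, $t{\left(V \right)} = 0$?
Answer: $\frac{7}{86} \approx 0.081395$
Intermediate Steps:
$j{\left(u \right)} = 1$
$Z = \frac{7}{86} \approx 0.081395$
$Z \left(t{\left(10 \right)} + j{\left(-7 \right)}\right) = \frac{7 \left(0 + 1\right)}{86} = \frac{7}{86} \cdot 1 = \frac{7}{86}$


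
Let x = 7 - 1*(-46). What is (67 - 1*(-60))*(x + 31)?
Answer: 10668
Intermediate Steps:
x = 53 (x = 7 + 46 = 53)
(67 - 1*(-60))*(x + 31) = (67 - 1*(-60))*(53 + 31) = (67 + 60)*84 = 127*84 = 10668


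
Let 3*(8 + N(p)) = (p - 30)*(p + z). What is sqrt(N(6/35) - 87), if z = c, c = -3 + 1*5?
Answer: I*sqrt(142823)/35 ≈ 10.798*I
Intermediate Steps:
c = 2 (c = -3 + 5 = 2)
z = 2
N(p) = -8 + (-30 + p)*(2 + p)/3 (N(p) = -8 + ((p - 30)*(p + 2))/3 = -8 + ((-30 + p)*(2 + p))/3 = -8 + (-30 + p)*(2 + p)/3)
sqrt(N(6/35) - 87) = sqrt((-28 - 56/35 + (6/35)**2/3) - 87) = sqrt((-28 - 56/35 + (6*(1/35))**2/3) - 87) = sqrt((-28 - 28/3*6/35 + (6/35)**2/3) - 87) = sqrt((-28 - 8/5 + (1/3)*(36/1225)) - 87) = sqrt((-28 - 8/5 + 12/1225) - 87) = sqrt(-36248/1225 - 87) = sqrt(-142823/1225) = I*sqrt(142823)/35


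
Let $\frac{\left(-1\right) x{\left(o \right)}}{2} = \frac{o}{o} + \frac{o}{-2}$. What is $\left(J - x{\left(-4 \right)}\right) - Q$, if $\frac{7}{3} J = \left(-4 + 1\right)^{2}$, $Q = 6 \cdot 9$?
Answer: $- \frac{309}{7} \approx -44.143$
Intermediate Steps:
$x{\left(o \right)} = -2 + o$ ($x{\left(o \right)} = - 2 \left(\frac{o}{o} + \frac{o}{-2}\right) = - 2 \left(1 + o \left(- \frac{1}{2}\right)\right) = - 2 \left(1 - \frac{o}{2}\right) = -2 + o$)
$Q = 54$
$J = \frac{27}{7}$ ($J = \frac{3 \left(-4 + 1\right)^{2}}{7} = \frac{3 \left(-3\right)^{2}}{7} = \frac{3}{7} \cdot 9 = \frac{27}{7} \approx 3.8571$)
$\left(J - x{\left(-4 \right)}\right) - Q = \left(\frac{27}{7} - \left(-2 - 4\right)\right) - 54 = \left(\frac{27}{7} - -6\right) - 54 = \left(\frac{27}{7} + 6\right) - 54 = \frac{69}{7} - 54 = - \frac{309}{7}$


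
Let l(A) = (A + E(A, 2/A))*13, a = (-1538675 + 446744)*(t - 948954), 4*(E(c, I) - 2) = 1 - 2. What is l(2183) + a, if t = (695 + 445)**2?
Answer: -1531524836097/4 ≈ -3.8288e+11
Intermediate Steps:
t = 1299600 (t = 1140**2 = 1299600)
E(c, I) = 7/4 (E(c, I) = 2 + (1 - 2)/4 = 2 + (1/4)*(-1) = 2 - 1/4 = 7/4)
a = -382881237426 (a = (-1538675 + 446744)*(1299600 - 948954) = -1091931*350646 = -382881237426)
l(A) = 91/4 + 13*A (l(A) = (A + 7/4)*13 = (7/4 + A)*13 = 91/4 + 13*A)
l(2183) + a = (91/4 + 13*2183) - 382881237426 = (91/4 + 28379) - 382881237426 = 113607/4 - 382881237426 = -1531524836097/4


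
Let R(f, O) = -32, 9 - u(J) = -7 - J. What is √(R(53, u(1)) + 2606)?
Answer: 3*√286 ≈ 50.735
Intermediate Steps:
u(J) = 16 + J (u(J) = 9 - (-7 - J) = 9 + (7 + J) = 16 + J)
√(R(53, u(1)) + 2606) = √(-32 + 2606) = √2574 = 3*√286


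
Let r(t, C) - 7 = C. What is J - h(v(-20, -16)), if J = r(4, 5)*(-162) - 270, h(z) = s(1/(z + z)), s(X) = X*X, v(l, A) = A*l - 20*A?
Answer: -3627417601/1638400 ≈ -2214.0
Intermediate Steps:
r(t, C) = 7 + C
v(l, A) = -20*A + A*l
s(X) = X**2
h(z) = 1/(4*z**2) (h(z) = (1/(z + z))**2 = (1/(2*z))**2 = 1/(4*z**2))
J = -2214 (J = (7 + 5)*(-162) - 270 = 12*(-162) - 270 = -1944 - 270 = -2214)
J - h(v(-20, -16)) = -2214 - 1/(4*(-16*(-20 - 20))**2) = -2214 - 1/(4*(-16*(-40))**2) = -2214 - 1/(4*640**2) = -2214 - 1/(4*409600) = -2214 - 1*1/1638400 = -2214 - 1/1638400 = -3627417601/1638400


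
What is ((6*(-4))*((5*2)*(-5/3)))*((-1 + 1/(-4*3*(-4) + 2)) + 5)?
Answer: 1608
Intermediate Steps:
((6*(-4))*((5*2)*(-5/3)))*((-1 + 1/(-4*3*(-4) + 2)) + 5) = (-240*(-5*⅓))*((-1 + 1/(-12*(-4) + 2)) + 5) = (-240*(-5)/3)*((-1 + 1/(48 + 2)) + 5) = (-24*(-50/3))*((-1 + 1/50) + 5) = 400*((-1 + 1/50) + 5) = 400*(-49/50 + 5) = 400*(201/50) = 1608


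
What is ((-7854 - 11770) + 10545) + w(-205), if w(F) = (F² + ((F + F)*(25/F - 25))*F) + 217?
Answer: -2078337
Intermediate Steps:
w(F) = 217 + F² + 2*F²*(-25 + 25/F) (w(F) = (F² + ((2*F)*(-25 + 25/F))*F) + 217 = (F² + (2*F*(-25 + 25/F))*F) + 217 = (F² + 2*F²*(-25 + 25/F)) + 217 = 217 + F² + 2*F²*(-25 + 25/F))
((-7854 - 11770) + 10545) + w(-205) = ((-7854 - 11770) + 10545) + (217 - 49*(-205)² + 50*(-205)) = (-19624 + 10545) + (217 - 49*42025 - 10250) = -9079 + (217 - 2059225 - 10250) = -9079 - 2069258 = -2078337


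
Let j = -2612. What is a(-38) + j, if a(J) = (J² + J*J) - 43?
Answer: 233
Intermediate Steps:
a(J) = -43 + 2*J² (a(J) = (J² + J²) - 43 = 2*J² - 43 = -43 + 2*J²)
a(-38) + j = (-43 + 2*(-38)²) - 2612 = (-43 + 2*1444) - 2612 = (-43 + 2888) - 2612 = 2845 - 2612 = 233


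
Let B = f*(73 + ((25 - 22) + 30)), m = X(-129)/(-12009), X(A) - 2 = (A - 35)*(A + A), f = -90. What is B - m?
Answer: -114523546/12009 ≈ -9536.5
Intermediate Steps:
X(A) = 2 + 2*A*(-35 + A) (X(A) = 2 + (A - 35)*(A + A) = 2 + (-35 + A)*(2*A) = 2 + 2*A*(-35 + A))
m = -42314/12009 (m = (2 - 70*(-129) + 2*(-129)²)/(-12009) = (2 + 9030 + 2*16641)*(-1/12009) = (2 + 9030 + 33282)*(-1/12009) = 42314*(-1/12009) = -42314/12009 ≈ -3.5235)
B = -9540 (B = -90*(73 + ((25 - 22) + 30)) = -90*(73 + (3 + 30)) = -90*(73 + 33) = -90*106 = -9540)
B - m = -9540 - 1*(-42314/12009) = -9540 + 42314/12009 = -114523546/12009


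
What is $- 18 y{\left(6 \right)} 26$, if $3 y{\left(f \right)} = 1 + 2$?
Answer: $-468$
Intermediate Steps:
$y{\left(f \right)} = 1$ ($y{\left(f \right)} = \frac{1 + 2}{3} = \frac{1}{3} \cdot 3 = 1$)
$- 18 y{\left(6 \right)} 26 = \left(-18\right) 1 \cdot 26 = \left(-18\right) 26 = -468$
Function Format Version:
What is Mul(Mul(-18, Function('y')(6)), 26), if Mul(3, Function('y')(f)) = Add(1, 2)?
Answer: -468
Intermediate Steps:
Function('y')(f) = 1 (Function('y')(f) = Mul(Rational(1, 3), Add(1, 2)) = Mul(Rational(1, 3), 3) = 1)
Mul(Mul(-18, Function('y')(6)), 26) = Mul(Mul(-18, 1), 26) = Mul(-18, 26) = -468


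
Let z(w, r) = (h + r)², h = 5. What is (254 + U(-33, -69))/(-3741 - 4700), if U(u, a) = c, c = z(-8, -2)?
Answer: -263/8441 ≈ -0.031157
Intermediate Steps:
z(w, r) = (5 + r)²
c = 9 (c = (5 - 2)² = 3² = 9)
U(u, a) = 9
(254 + U(-33, -69))/(-3741 - 4700) = (254 + 9)/(-3741 - 4700) = 263/(-8441) = 263*(-1/8441) = -263/8441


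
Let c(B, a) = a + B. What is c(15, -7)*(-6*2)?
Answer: -96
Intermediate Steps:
c(B, a) = B + a
c(15, -7)*(-6*2) = (15 - 7)*(-6*2) = 8*(-12) = -96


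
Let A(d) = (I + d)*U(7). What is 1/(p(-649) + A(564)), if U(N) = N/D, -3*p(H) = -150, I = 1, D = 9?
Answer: 9/4405 ≈ 0.0020431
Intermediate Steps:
p(H) = 50 (p(H) = -⅓*(-150) = 50)
U(N) = N/9
A(d) = 7/9 + 7*d/9 (A(d) = (1 + d)*((⅑)*7) = (1 + d)*(7/9) = 7/9 + 7*d/9)
1/(p(-649) + A(564)) = 1/(50 + (7/9 + (7/9)*564)) = 1/(50 + (7/9 + 1316/3)) = 1/(50 + 3955/9) = 1/(4405/9) = 9/4405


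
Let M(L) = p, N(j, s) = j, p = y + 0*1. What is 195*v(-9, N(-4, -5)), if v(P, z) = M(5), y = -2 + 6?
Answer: 780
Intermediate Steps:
y = 4
p = 4 (p = 4 + 0*1 = 4 + 0 = 4)
M(L) = 4
v(P, z) = 4
195*v(-9, N(-4, -5)) = 195*4 = 780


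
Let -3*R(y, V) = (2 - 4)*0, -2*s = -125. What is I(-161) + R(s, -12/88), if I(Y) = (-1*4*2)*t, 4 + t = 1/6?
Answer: 92/3 ≈ 30.667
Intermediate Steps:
s = 125/2 (s = -½*(-125) = 125/2 ≈ 62.500)
R(y, V) = 0 (R(y, V) = -(2 - 4)*0/3 = -(-2)*0/3 = -⅓*0 = 0)
t = -23/6 (t = -4 + 1/6 = -4 + ⅙ = -23/6 ≈ -3.8333)
I(Y) = 92/3 (I(Y) = (-1*4*2)*(-23/6) = -4*2*(-23/6) = -8*(-23/6) = 92/3)
I(-161) + R(s, -12/88) = 92/3 + 0 = 92/3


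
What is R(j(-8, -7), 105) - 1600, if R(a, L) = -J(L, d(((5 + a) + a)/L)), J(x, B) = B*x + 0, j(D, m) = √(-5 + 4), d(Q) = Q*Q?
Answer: -8001/5 - 4*I/21 ≈ -1600.2 - 0.19048*I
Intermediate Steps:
d(Q) = Q²
j(D, m) = I (j(D, m) = √(-1) = I)
J(x, B) = B*x
R(a, L) = -(5 + 2*a)²/L (R(a, L) = -(((5 + a) + a)/L)²*L = -((5 + 2*a)/L)²*L = -(5 + 2*a)²/L²*L = -(5 + 2*a)²/L)
R(j(-8, -7), 105) - 1600 = -1*(5 + 2*I)²/105 - 1600 = -1*1/105*(5 + 2*I)² - 1600 = -(5 + 2*I)²/105 - 1600 = -1600 - (5 + 2*I)²/105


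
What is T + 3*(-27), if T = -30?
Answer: -111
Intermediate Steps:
T + 3*(-27) = -30 + 3*(-27) = -30 - 81 = -111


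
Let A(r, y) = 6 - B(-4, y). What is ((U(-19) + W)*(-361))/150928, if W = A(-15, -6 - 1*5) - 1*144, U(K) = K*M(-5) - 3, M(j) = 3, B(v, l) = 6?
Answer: 18411/37732 ≈ 0.48794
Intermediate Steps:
A(r, y) = 0 (A(r, y) = 6 - 1*6 = 6 - 6 = 0)
U(K) = -3 + 3*K (U(K) = K*3 - 3 = 3*K - 3 = -3 + 3*K)
W = -144 (W = 0 - 1*144 = 0 - 144 = -144)
((U(-19) + W)*(-361))/150928 = (((-3 + 3*(-19)) - 144)*(-361))/150928 = (((-3 - 57) - 144)*(-361))*(1/150928) = ((-60 - 144)*(-361))*(1/150928) = -204*(-361)*(1/150928) = 73644*(1/150928) = 18411/37732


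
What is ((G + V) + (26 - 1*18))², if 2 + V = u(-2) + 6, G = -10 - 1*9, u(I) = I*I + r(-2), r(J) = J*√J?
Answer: 1 + 12*I*√2 ≈ 1.0 + 16.971*I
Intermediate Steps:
r(J) = J^(3/2)
u(I) = I² - 2*I*√2 (u(I) = I*I + (-2)^(3/2) = I² - 2*I*√2)
G = -19 (G = -10 - 9 = -19)
V = 8 - 2*I*√2 (V = -2 + (((-2)² - 2*I*√2) + 6) = -2 + ((4 - 2*I*√2) + 6) = -2 + (10 - 2*I*√2) = 8 - 2*I*√2 ≈ 8.0 - 2.8284*I)
((G + V) + (26 - 1*18))² = ((-19 + (8 - 2*I*√2)) + (26 - 1*18))² = ((-11 - 2*I*√2) + (26 - 18))² = ((-11 - 2*I*√2) + 8)² = (-3 - 2*I*√2)²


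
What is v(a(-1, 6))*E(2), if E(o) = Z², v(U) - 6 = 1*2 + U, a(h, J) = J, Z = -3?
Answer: 126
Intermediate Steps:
v(U) = 8 + U (v(U) = 6 + (1*2 + U) = 6 + (2 + U) = 8 + U)
E(o) = 9 (E(o) = (-3)² = 9)
v(a(-1, 6))*E(2) = (8 + 6)*9 = 14*9 = 126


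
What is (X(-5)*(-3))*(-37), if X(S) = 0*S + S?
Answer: -555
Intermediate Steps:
X(S) = S (X(S) = 0 + S = S)
(X(-5)*(-3))*(-37) = -5*(-3)*(-37) = 15*(-37) = -555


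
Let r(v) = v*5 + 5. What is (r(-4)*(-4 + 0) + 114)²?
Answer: 30276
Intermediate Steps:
r(v) = 5 + 5*v (r(v) = 5*v + 5 = 5 + 5*v)
(r(-4)*(-4 + 0) + 114)² = ((5 + 5*(-4))*(-4 + 0) + 114)² = ((5 - 20)*(-4) + 114)² = (-15*(-4) + 114)² = (60 + 114)² = 174² = 30276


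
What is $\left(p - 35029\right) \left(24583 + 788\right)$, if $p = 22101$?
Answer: $-327996288$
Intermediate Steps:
$\left(p - 35029\right) \left(24583 + 788\right) = \left(22101 - 35029\right) \left(24583 + 788\right) = \left(-12928\right) 25371 = -327996288$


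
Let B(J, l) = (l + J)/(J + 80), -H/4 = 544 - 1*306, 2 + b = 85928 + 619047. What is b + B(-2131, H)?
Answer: 1445902706/2051 ≈ 7.0497e+5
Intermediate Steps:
b = 704973 (b = -2 + (85928 + 619047) = -2 + 704975 = 704973)
H = -952 (H = -4*(544 - 1*306) = -4*(544 - 306) = -4*238 = -952)
B(J, l) = (J + l)/(80 + J)
b + B(-2131, H) = 704973 + (-2131 - 952)/(80 - 2131) = 704973 - 3083/(-2051) = 704973 - 1/2051*(-3083) = 704973 + 3083/2051 = 1445902706/2051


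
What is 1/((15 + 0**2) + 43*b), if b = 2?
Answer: 1/101 ≈ 0.0099010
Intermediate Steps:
1/((15 + 0**2) + 43*b) = 1/((15 + 0**2) + 43*2) = 1/((15 + 0) + 86) = 1/(15 + 86) = 1/101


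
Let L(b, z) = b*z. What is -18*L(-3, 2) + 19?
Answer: 127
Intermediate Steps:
-18*L(-3, 2) + 19 = -(-54)*2 + 19 = -18*(-6) + 19 = 108 + 19 = 127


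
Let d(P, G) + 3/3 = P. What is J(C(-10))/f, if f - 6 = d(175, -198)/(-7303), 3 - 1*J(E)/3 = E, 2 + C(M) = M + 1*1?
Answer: 51121/7274 ≈ 7.0279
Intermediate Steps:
C(M) = -1 + M (C(M) = -2 + (M + 1*1) = -2 + (M + 1) = -2 + (1 + M) = -1 + M)
d(P, G) = -1 + P
J(E) = 9 - 3*E
f = 43644/7303 (f = 6 + (-1 + 175)/(-7303) = 6 + 174*(-1/7303) = 6 - 174/7303 = 43644/7303 ≈ 5.9762)
J(C(-10))/f = (9 - 3*(-1 - 10))/(43644/7303) = (9 - 3*(-11))*(7303/43644) = (9 + 33)*(7303/43644) = 42*(7303/43644) = 51121/7274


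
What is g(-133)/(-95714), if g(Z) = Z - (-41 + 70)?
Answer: 81/47857 ≈ 0.0016925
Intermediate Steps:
g(Z) = -29 + Z (g(Z) = Z - 1*29 = Z - 29 = -29 + Z)
g(-133)/(-95714) = (-29 - 133)/(-95714) = -162*(-1/95714) = 81/47857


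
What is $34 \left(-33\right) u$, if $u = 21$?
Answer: $-23562$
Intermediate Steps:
$34 \left(-33\right) u = 34 \left(-33\right) 21 = \left(-1122\right) 21 = -23562$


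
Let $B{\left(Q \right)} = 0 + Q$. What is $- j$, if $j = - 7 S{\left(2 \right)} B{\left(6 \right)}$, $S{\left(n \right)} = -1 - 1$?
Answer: $-84$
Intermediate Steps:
$B{\left(Q \right)} = Q$
$S{\left(n \right)} = -2$ ($S{\left(n \right)} = -1 - 1 = -2$)
$j = 84$ ($j = \left(-7\right) \left(-2\right) 6 = 14 \cdot 6 = 84$)
$- j = \left(-1\right) 84 = -84$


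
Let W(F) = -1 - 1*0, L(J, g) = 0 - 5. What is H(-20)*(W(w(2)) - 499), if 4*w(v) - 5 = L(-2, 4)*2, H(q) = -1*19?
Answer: 9500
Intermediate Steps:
L(J, g) = -5
H(q) = -19
w(v) = -5/4 (w(v) = 5/4 + (-5*2)/4 = 5/4 + (¼)*(-10) = 5/4 - 5/2 = -5/4)
W(F) = -1 (W(F) = -1 + 0 = -1)
H(-20)*(W(w(2)) - 499) = -19*(-1 - 499) = -19*(-500) = 9500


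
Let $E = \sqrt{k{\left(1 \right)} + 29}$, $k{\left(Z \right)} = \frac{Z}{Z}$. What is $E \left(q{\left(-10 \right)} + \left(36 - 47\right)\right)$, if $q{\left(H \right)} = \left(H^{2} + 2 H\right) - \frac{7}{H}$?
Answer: $\frac{697 \sqrt{30}}{10} \approx 381.76$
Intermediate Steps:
$q{\left(H \right)} = H^{2} - \frac{7}{H} + 2 H$
$k{\left(Z \right)} = 1$
$E = \sqrt{30}$ ($E = \sqrt{1 + 29} = \sqrt{30} \approx 5.4772$)
$E \left(q{\left(-10 \right)} + \left(36 - 47\right)\right) = \sqrt{30} \left(\frac{-7 + \left(-10\right)^{2} \left(2 - 10\right)}{-10} + \left(36 - 47\right)\right) = \sqrt{30} \left(- \frac{-7 + 100 \left(-8\right)}{10} + \left(36 - 47\right)\right) = \sqrt{30} \left(- \frac{-7 - 800}{10} - 11\right) = \sqrt{30} \left(\left(- \frac{1}{10}\right) \left(-807\right) - 11\right) = \sqrt{30} \left(\frac{807}{10} - 11\right) = \sqrt{30} \cdot \frac{697}{10} = \frac{697 \sqrt{30}}{10}$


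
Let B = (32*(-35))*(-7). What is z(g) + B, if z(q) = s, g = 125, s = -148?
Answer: 7692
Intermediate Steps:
z(q) = -148
B = 7840 (B = -1120*(-7) = 7840)
z(g) + B = -148 + 7840 = 7692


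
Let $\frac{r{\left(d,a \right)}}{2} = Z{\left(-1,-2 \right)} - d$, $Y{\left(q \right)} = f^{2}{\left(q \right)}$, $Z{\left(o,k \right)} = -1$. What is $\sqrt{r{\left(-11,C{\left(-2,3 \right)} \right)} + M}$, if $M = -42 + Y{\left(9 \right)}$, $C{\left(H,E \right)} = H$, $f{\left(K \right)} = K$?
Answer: $\sqrt{59} \approx 7.6811$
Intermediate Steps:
$Y{\left(q \right)} = q^{2}$
$r{\left(d,a \right)} = -2 - 2 d$ ($r{\left(d,a \right)} = 2 \left(-1 - d\right) = -2 - 2 d$)
$M = 39$ ($M = -42 + 9^{2} = -42 + 81 = 39$)
$\sqrt{r{\left(-11,C{\left(-2,3 \right)} \right)} + M} = \sqrt{\left(-2 - -22\right) + 39} = \sqrt{\left(-2 + 22\right) + 39} = \sqrt{20 + 39} = \sqrt{59}$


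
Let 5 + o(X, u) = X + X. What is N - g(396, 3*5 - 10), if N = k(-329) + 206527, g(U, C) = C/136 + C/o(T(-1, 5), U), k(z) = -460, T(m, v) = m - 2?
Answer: 308276857/1496 ≈ 2.0607e+5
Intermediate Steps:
T(m, v) = -2 + m
o(X, u) = -5 + 2*X (o(X, u) = -5 + (X + X) = -5 + 2*X)
g(U, C) = -125*C/1496 (g(U, C) = C/136 + C/(-5 + 2*(-2 - 1)) = C*(1/136) + C/(-5 + 2*(-3)) = C/136 + C/(-5 - 6) = C/136 + C/(-11) = C/136 + C*(-1/11) = C/136 - C/11 = -125*C/1496)
N = 206067 (N = -460 + 206527 = 206067)
N - g(396, 3*5 - 10) = 206067 - (-125)*(3*5 - 10)/1496 = 206067 - (-125)*(15 - 10)/1496 = 206067 - (-125)*5/1496 = 206067 - 1*(-625/1496) = 206067 + 625/1496 = 308276857/1496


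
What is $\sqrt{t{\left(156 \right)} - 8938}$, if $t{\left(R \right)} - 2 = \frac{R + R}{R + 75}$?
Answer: $\frac{4 i \sqrt{3310846}}{77} \approx 94.523 i$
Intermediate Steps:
$t{\left(R \right)} = 2 + \frac{2 R}{75 + R}$ ($t{\left(R \right)} = 2 + \frac{R + R}{R + 75} = 2 + \frac{2 R}{75 + R}$)
$\sqrt{t{\left(156 \right)} - 8938} = \sqrt{\frac{2 \left(75 + 2 \cdot 156\right)}{75 + 156} - 8938} = \sqrt{\frac{2 \left(75 + 312\right)}{231} - 8938} = \sqrt{2 \cdot \frac{1}{231} \cdot 387 - 8938} = \sqrt{\frac{258}{77} - 8938} = \sqrt{- \frac{687968}{77}} = \frac{4 i \sqrt{3310846}}{77}$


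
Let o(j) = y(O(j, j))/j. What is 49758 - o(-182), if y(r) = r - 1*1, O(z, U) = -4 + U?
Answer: 9055769/182 ≈ 49757.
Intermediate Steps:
y(r) = -1 + r (y(r) = r - 1 = -1 + r)
o(j) = (-5 + j)/j (o(j) = (-1 + (-4 + j))/j = (-5 + j)/j)
49758 - o(-182) = 49758 - (-5 - 182)/(-182) = 49758 - (-1)*(-187)/182 = 49758 - 1*187/182 = 49758 - 187/182 = 9055769/182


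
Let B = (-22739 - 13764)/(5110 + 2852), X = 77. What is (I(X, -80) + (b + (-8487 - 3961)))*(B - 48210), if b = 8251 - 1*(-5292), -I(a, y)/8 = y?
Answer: -666039647405/7962 ≈ -8.3652e+7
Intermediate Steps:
I(a, y) = -8*y
b = 13543 (b = 8251 + 5292 = 13543)
B = -36503/7962 ≈ -4.5847
(I(X, -80) + (b + (-8487 - 3961)))*(B - 48210) = (-8*(-80) + (13543 + (-8487 - 3961)))*(-36503/7962 - 48210) = (640 + (13543 - 12448))*(-383884523/7962) = (640 + 1095)*(-383884523/7962) = 1735*(-383884523/7962) = -666039647405/7962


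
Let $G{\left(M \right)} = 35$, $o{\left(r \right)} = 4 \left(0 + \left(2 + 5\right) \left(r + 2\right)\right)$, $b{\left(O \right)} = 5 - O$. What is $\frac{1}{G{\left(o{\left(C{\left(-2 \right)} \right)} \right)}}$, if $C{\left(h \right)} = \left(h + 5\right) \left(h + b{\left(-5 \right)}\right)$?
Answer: $\frac{1}{35} \approx 0.028571$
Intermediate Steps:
$C{\left(h \right)} = \left(5 + h\right) \left(10 + h\right)$ ($C{\left(h \right)} = \left(h + 5\right) \left(h + \left(5 - -5\right)\right) = \left(5 + h\right) \left(h + \left(5 + 5\right)\right) = \left(5 + h\right) \left(h + 10\right) = \left(5 + h\right) \left(10 + h\right)$)
$o{\left(r \right)} = 56 + 28 r$ ($o{\left(r \right)} = 4 \left(0 + 7 \left(2 + r\right)\right) = 4 \left(0 + \left(14 + 7 r\right)\right) = 4 \left(14 + 7 r\right) = 56 + 28 r$)
$\frac{1}{G{\left(o{\left(C{\left(-2 \right)} \right)} \right)}} = \frac{1}{35}$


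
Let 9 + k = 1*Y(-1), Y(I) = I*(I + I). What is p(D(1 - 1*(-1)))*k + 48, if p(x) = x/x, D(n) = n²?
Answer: 41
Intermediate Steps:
Y(I) = 2*I² (Y(I) = I*(2*I) = 2*I²)
p(x) = 1
k = -7 (k = -9 + 1*(2*(-1)²) = -9 + 1*(2*1) = -9 + 1*2 = -9 + 2 = -7)
p(D(1 - 1*(-1)))*k + 48 = 1*(-7) + 48 = -7 + 48 = 41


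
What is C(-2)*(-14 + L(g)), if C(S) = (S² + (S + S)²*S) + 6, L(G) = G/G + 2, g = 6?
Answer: 242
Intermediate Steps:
L(G) = 3 (L(G) = 1 + 2 = 3)
C(S) = 6 + S² + 4*S³ (C(S) = (S² + (2*S)²*S) + 6 = (S² + (4*S²)*S) + 6 = (S² + 4*S³) + 6 = 6 + S² + 4*S³)
C(-2)*(-14 + L(g)) = (6 + (-2)² + 4*(-2)³)*(-14 + 3) = (6 + 4 + 4*(-8))*(-11) = (6 + 4 - 32)*(-11) = -22*(-11) = 242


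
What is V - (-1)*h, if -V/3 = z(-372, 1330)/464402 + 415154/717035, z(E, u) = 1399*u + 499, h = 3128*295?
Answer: 307267566326487731/332992488070 ≈ 9.2275e+5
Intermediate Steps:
h = 922760
z(E, u) = 499 + 1399*u
V = -4581964985469/332992488070 (V = -3*((499 + 1399*1330)/464402 + 415154/717035) = -3*((499 + 1860670)*(1/464402) + 415154*(1/717035)) = -3*(1861169*(1/464402) + 415154/717035) = -3*(1861169/464402 + 415154/717035) = -3*1527321661823/332992488070 = -4581964985469/332992488070 ≈ -13.760)
V - (-1)*h = -4581964985469/332992488070 - (-1)*922760 = -4581964985469/332992488070 - 1*(-922760) = -4581964985469/332992488070 + 922760 = 307267566326487731/332992488070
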